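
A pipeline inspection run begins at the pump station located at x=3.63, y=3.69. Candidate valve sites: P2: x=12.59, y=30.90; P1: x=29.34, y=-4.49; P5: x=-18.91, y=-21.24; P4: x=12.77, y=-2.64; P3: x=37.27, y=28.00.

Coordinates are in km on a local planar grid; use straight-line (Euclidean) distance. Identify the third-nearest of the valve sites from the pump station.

Distance to each, sorted:
P4: 11.1 km
P1: 27.0 km
P2: 28.6 km
P5: 33.6 km
P3: 41.5 km
The third-nearest is P2 at 28.6 km.

P2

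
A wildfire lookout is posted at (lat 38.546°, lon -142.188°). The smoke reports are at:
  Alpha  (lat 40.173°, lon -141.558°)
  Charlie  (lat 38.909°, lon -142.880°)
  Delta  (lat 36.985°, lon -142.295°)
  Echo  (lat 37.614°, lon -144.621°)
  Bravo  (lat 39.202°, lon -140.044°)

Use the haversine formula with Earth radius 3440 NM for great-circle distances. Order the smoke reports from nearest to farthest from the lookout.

Charlie, Delta, Alpha, Bravo, Echo

Computing each great-circle distance from (lat 38.546°, lon -142.188°):
Charlie (lat 38.909°, lon -142.880°): 39.1 NM
Delta (lat 36.985°, lon -142.295°): 93.9 NM
Alpha (lat 40.173°, lon -141.558°): 102.0 NM
Bravo (lat 39.202°, lon -140.044°): 107.7 NM
Echo (lat 37.614°, lon -144.621°): 127.9 NM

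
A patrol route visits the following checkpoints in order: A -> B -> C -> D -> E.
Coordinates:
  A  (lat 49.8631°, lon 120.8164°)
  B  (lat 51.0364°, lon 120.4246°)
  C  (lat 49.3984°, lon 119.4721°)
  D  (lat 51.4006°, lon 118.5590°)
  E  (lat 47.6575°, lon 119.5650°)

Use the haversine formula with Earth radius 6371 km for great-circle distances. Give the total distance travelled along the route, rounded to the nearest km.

Leg distances:
A→B: 133.4 km  (cumulative 133.4 km)
B→C: 194.3 km  (cumulative 327.7 km)
C→D: 231.8 km  (cumulative 559.6 km)
D→E: 422.5 km  (cumulative 982.0 km)
Total route length ≈ 982 km.

982 km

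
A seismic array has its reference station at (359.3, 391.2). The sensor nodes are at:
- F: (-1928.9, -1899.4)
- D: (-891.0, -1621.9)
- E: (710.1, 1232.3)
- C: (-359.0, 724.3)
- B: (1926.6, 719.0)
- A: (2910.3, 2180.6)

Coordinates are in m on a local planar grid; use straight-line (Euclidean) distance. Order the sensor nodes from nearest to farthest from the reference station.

C, E, B, D, A, F

Computing each straight-line distance from (359.3, 391.2):
C (-359.0, 724.3): 791.8 m
E (710.1, 1232.3): 911.3 m
B (1926.6, 719.0): 1601.2 m
D (-891.0, -1621.9): 2369.8 m
A (2910.3, 2180.6): 3116.0 m
F (-1928.9, -1899.4): 3237.7 m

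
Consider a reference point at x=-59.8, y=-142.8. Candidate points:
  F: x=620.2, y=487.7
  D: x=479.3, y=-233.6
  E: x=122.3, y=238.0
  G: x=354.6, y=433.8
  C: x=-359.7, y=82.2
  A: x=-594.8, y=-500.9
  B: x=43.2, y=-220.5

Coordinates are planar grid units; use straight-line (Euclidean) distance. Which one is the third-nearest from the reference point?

E

Distances from the reference point (x=-59.8, y=-142.8):
B: 129.0
C: 374.9
E: 422.1
D: 546.7
A: 643.8
G: 710.1
F: 927.3
The third-nearest is E at 422.1.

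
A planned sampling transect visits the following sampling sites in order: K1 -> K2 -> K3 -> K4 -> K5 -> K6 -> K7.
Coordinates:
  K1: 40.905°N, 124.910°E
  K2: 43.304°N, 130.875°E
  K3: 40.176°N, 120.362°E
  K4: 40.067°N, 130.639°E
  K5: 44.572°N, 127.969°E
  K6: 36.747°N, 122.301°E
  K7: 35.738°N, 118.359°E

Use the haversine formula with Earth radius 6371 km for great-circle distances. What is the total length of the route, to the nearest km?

4281 km

Leg distances:
K1→K2: 559.6 km  (cumulative 559.6 km)
K2→K3: 938.2 km  (cumulative 1497.8 km)
K3→K4: 873.4 km  (cumulative 2371.2 km)
K4→K5: 546.8 km  (cumulative 2918.0 km)
K5→K6: 992.2 km  (cumulative 3910.2 km)
K6→K7: 370.9 km  (cumulative 4281.1 km)
Total route length ≈ 4281 km.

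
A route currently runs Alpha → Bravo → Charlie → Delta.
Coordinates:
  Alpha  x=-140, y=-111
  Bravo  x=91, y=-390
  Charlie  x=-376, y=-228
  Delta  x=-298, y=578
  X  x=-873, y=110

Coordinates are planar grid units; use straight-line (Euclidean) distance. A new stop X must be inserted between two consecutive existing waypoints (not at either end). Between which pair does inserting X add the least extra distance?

between Charlie and Delta

Added distance for inserting X between each consecutive pair:
Alpha–Bravo: 1489.3
Bravo–Charlie: 1192.7
Charlie–Delta: 532.7
Smallest added distance is 532.7, inserting between Charlie and Delta.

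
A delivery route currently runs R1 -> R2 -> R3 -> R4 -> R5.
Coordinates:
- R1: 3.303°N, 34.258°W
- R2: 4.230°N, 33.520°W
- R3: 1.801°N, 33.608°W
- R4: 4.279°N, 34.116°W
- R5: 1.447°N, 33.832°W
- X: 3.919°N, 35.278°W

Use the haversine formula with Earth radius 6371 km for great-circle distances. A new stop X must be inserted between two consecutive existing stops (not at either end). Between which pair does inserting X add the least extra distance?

between R4 and R5

Added distance for inserting X between each consecutive pair:
R1–R2: 198.7 km
R2–R3: 227.5 km
R3–R4: 153.5 km
R4–R5: 136.8 km
Smallest added distance is 136.8 km, inserting between R4 and R5.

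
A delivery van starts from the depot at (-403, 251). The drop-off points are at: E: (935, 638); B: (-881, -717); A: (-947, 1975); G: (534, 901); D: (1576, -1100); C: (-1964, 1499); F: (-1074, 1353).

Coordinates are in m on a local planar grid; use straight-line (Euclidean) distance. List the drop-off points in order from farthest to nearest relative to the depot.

Computing each straight-line distance from (-403, 251):
D (1576, -1100): 2396.2 m
C (-1964, 1499): 1998.6 m
A (-947, 1975): 1807.8 m
E (935, 638): 1392.8 m
F (-1074, 1353): 1290.2 m
G (534, 901): 1140.4 m
B (-881, -717): 1079.6 m

D, C, A, E, F, G, B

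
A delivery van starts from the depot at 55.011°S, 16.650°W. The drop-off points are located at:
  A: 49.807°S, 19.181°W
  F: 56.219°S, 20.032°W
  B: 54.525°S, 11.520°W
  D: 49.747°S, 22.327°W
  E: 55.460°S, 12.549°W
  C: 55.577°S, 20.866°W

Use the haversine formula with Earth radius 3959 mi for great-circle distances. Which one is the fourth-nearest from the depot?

B

Distances from the depot (55.011°S, 16.650°W):
F: 156.1 mi
E: 164.5 mi
C: 170.4 mi
B: 207.2 mi
A: 375.0 mi
D: 435.2 mi
The fourth-nearest is B at 207.2 mi.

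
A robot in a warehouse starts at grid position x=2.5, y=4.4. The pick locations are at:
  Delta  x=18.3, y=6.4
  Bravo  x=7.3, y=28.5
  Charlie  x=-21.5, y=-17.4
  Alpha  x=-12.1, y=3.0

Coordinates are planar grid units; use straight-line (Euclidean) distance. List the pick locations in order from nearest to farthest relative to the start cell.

Computing each straight-line distance from x=2.5, y=4.4:
Alpha x=-12.1, y=3.0: 14.7
Delta x=18.3, y=6.4: 15.9
Bravo x=7.3, y=28.5: 24.6
Charlie x=-21.5, y=-17.4: 32.4

Alpha, Delta, Bravo, Charlie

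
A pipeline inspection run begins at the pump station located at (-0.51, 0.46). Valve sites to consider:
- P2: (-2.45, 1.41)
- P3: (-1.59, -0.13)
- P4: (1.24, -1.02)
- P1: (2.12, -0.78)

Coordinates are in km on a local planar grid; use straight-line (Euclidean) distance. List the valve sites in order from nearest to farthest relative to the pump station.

Computing each straight-line distance from (-0.51, 0.46):
P3 (-1.59, -0.13): 1.2 km
P2 (-2.45, 1.41): 2.2 km
P4 (1.24, -1.02): 2.3 km
P1 (2.12, -0.78): 2.9 km

P3, P2, P4, P1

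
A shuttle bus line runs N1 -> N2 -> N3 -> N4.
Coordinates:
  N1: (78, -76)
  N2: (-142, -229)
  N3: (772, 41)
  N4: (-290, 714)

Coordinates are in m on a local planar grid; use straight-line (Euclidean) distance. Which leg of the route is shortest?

N1–N2

Leg distances:
N1→N2: 268.0 m
N2→N3: 953.0 m
N3→N4: 1257.3 m
The shortest leg is N1–N2 at 268.0 m.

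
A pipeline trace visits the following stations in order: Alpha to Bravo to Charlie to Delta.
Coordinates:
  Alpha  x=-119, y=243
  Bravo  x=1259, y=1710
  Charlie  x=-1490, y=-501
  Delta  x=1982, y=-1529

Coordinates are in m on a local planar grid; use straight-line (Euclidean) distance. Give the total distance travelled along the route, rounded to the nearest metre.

9162 m

Leg distances:
Alpha→Bravo: 2012.7 m  (cumulative 2012.7 m)
Bravo→Charlie: 3527.8 m  (cumulative 5540.5 m)
Charlie→Delta: 3621.0 m  (cumulative 9161.5 m)
Total route length ≈ 9162 m.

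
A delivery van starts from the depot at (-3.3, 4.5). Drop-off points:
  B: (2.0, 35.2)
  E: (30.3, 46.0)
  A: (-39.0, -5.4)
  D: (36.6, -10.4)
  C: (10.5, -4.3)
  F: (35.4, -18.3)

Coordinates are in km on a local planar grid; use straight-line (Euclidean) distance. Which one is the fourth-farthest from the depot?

A

Distance to each, sorted:
E: 53.4 km
F: 44.9 km
D: 42.6 km
A: 37.0 km
B: 31.2 km
C: 16.4 km
The fourth-farthest is A at 37.0 km.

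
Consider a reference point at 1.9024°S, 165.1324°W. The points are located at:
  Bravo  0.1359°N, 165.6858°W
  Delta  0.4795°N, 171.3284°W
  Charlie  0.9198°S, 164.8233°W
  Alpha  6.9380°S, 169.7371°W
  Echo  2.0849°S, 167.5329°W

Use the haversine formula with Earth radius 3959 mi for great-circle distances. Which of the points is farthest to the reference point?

Distance to each, sorted:
Alpha: 470.8 mi
Delta: 458.6 mi
Echo: 166.2 mi
Bravo: 145.9 mi
Charlie: 71.2 mi
The farthest is Alpha at 470.8 mi.

Alpha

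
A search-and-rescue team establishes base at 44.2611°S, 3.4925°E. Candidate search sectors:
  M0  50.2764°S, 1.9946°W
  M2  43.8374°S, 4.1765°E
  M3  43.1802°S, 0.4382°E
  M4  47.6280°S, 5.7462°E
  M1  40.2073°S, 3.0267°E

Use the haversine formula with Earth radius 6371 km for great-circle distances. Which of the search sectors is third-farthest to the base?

M4

Distances from the base (44.2611°S, 3.4925°E):
M0: 786.1 km
M1: 452.4 km
M4: 412.9 km
M3: 273.3 km
M2: 72.2 km
The third-farthest is M4 at 412.9 km.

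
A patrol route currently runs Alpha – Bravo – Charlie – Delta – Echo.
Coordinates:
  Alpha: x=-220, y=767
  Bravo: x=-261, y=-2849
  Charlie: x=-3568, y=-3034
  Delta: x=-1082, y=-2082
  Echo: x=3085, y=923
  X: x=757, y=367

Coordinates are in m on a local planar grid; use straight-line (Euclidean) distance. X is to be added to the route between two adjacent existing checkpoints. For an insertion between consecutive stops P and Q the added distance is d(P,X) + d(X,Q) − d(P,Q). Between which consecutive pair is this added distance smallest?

Added distance for inserting X between each consecutive pair:
Alpha–Bravo: 812.8 m
Bravo–Charlie: 5563.1 m
Charlie–Delta: 5902.6 m
Delta–Echo: 318.6 m
Smallest added distance is 318.6 m, inserting between Delta and Echo.

between Delta and Echo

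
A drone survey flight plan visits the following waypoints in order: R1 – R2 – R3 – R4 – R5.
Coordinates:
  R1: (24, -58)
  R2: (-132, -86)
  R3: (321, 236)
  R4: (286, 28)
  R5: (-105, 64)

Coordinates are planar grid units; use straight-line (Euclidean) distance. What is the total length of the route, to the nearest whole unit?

Leg distances:
R1→R2: 158.5  (cumulative 158.5)
R2→R3: 555.8  (cumulative 714.3)
R3→R4: 210.9  (cumulative 925.2)
R4→R5: 392.7  (cumulative 1317.9)
Total route length ≈ 1318.

1318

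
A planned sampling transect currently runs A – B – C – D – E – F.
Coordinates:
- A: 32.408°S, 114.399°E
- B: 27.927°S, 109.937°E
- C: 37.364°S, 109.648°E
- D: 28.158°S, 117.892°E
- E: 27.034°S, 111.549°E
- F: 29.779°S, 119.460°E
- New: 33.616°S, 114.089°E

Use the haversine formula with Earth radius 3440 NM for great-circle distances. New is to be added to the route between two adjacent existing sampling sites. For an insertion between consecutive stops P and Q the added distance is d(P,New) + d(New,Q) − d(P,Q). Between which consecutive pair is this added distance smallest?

Added distance for inserting New between each consecutive pair:
A–B: 122.3 NM
B–C: 148.9 NM
C–D: 3.1 NM
D–E: 454.1 NM
E–F: 325.7 NM
Smallest added distance is 3.1 NM, inserting between C and D.

between C and D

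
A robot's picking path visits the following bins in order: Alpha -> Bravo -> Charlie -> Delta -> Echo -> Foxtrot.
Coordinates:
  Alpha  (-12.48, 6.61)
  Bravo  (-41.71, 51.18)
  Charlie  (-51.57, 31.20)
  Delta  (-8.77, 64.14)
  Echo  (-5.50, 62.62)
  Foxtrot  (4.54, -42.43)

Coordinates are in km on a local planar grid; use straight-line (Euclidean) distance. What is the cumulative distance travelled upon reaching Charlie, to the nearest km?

76 km

Leg distances:
Alpha→Bravo: 53.3 km  (cumulative 53.3 km)
Bravo→Charlie: 22.3 km  (cumulative 75.6 km)
Cumulative distance at Charlie ≈ 76 km.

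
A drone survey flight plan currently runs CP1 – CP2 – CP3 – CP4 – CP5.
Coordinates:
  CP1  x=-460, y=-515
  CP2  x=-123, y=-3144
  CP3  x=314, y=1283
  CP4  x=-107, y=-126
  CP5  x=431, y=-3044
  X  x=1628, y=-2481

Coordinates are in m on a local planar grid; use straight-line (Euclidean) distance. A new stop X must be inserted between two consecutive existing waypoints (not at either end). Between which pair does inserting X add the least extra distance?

Added distance for inserting X between each consecutive pair:
CP1–CP2: 2089.7 m
CP2–CP3: 1410.6 m
CP3–CP4: 5441.3 m
CP4–CP5: 1280.7 m
Smallest added distance is 1280.7 m, inserting between CP4 and CP5.

between CP4 and CP5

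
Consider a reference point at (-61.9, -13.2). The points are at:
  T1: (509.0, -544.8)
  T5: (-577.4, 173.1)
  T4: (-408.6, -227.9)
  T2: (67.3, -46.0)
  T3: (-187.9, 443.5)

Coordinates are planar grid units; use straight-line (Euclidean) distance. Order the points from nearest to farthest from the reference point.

T2, T4, T3, T5, T1

Distances from the reference point:
T2 (67.3, -46.0): 133.3
T4 (-408.6, -227.9): 407.8
T3 (-187.9, 443.5): 473.8
T5 (-577.4, 173.1): 548.1
T1 (509.0, -544.8): 780.1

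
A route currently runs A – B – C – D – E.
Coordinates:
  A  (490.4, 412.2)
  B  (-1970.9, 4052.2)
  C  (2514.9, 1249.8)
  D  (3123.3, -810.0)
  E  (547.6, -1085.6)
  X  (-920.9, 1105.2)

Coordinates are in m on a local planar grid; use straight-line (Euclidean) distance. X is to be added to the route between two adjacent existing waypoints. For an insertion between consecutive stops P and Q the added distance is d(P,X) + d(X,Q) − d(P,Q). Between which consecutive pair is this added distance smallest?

between A and B

Added distance for inserting X between each consecutive pair:
A–B: 306.7 m
B–C: 1278.1 m
C–D: 5765.8 m
D–E: 4521.8 m
Smallest added distance is 306.7 m, inserting between A and B.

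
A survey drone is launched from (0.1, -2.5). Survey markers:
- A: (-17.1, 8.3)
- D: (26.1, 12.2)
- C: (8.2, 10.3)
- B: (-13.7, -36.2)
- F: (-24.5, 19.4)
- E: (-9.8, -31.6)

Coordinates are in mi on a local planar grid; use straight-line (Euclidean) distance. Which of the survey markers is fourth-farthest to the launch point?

D

Distances from the launch point ((0.1, -2.5)):
B: 36.4 mi
F: 32.9 mi
E: 30.7 mi
D: 29.9 mi
A: 20.3 mi
C: 15.1 mi
The fourth-farthest is D at 29.9 mi.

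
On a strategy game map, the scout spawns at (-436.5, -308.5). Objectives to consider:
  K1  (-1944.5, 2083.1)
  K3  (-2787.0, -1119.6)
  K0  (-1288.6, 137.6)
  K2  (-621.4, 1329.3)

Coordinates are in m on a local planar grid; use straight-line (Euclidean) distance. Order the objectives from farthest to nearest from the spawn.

Computing each straight-line distance from (-436.5, -308.5):
K1 (-1944.5, 2083.1): 2827.3 m
K3 (-2787.0, -1119.6): 2486.5 m
K2 (-621.4, 1329.3): 1648.2 m
K0 (-1288.6, 137.6): 961.8 m

K1, K3, K2, K0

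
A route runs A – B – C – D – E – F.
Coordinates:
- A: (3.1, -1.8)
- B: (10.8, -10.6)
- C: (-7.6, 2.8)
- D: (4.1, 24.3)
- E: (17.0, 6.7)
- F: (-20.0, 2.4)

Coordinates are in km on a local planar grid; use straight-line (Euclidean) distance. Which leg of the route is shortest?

A–B

Leg distances:
A→B: 11.7 km
B→C: 22.8 km
C→D: 24.5 km
D→E: 21.8 km
E→F: 37.2 km
The shortest leg is A–B at 11.7 km.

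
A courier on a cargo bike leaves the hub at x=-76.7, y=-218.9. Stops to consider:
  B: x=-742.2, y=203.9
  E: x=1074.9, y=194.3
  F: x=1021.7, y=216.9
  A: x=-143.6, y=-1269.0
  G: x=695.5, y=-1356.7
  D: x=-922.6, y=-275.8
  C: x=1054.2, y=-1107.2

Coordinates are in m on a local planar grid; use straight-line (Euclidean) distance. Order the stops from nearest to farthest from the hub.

Distance from the hub at x=-76.7, y=-218.9 to each:
B x=-742.2, y=203.9: 788.4 m
D x=-922.6, y=-275.8: 847.8 m
A x=-143.6, y=-1269.0: 1052.2 m
F x=1021.7, y=216.9: 1181.7 m
E x=1074.9, y=194.3: 1223.5 m
G x=695.5, y=-1356.7: 1375.1 m
C x=1054.2, y=-1107.2: 1438.1 m

B, D, A, F, E, G, C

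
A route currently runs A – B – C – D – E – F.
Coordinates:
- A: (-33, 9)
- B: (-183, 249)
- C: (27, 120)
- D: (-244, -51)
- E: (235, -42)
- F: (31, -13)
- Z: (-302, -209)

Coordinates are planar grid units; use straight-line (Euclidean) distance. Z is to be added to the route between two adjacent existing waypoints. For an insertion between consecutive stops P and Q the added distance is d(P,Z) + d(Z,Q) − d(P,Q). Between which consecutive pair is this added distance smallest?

Added distance for inserting Z between each consecutive pair:
A–B: 536.4
B–C: 692.0
C–D: 313.1
D–E: 251.6
E–F: 742.7
Smallest added distance is 251.6, inserting between D and E.

between D and E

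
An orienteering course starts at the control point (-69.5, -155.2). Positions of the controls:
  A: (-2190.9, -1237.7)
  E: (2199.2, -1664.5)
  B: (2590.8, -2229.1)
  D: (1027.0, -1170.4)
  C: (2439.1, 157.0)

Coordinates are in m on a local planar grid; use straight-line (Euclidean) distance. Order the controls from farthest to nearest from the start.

B, E, C, A, D

Distance from the start at (-69.5, -155.2) to each:
B (2590.8, -2229.1): 3373.2 m
E (2199.2, -1664.5): 2724.9 m
C (2439.1, 157.0): 2528.0 m
A (-2190.9, -1237.7): 2381.6 m
D (1027.0, -1170.4): 1494.3 m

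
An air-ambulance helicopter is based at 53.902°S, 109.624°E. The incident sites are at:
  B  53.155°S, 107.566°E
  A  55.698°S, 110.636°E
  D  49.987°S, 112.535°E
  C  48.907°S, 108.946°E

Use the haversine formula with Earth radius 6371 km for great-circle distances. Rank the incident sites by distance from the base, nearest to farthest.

B, A, D, C

Distances from the base:
B 53.155°S, 107.566°E: 159.4 km
A 55.698°S, 110.636°E: 210.0 km
D 49.987°S, 112.535°E: 478.8 km
C 48.907°S, 108.946°E: 557.4 km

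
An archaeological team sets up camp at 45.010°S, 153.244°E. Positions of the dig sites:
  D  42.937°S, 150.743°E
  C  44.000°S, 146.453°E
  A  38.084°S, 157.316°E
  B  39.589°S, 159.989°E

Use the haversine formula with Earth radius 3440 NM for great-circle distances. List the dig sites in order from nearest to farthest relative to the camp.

Computing each great-circle distance from 45.010°S, 153.244°E:
D 42.937°S, 150.743°E: 164.8 NM
C 44.000°S, 146.453°E: 296.9 NM
B 39.589°S, 159.989°E: 442.0 NM
A 38.084°S, 157.316°E: 454.1 NM

D, C, B, A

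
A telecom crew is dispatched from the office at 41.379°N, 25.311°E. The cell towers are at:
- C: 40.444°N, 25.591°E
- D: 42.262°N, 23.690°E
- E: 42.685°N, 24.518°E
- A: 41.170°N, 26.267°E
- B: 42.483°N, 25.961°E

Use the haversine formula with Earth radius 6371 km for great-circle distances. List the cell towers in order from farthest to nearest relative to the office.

D, E, B, C, A

Distance from the office at 41.379°N, 25.311°E to each:
D 42.262°N, 23.690°E: 166.4 km
E 42.685°N, 24.518°E: 159.3 km
B 42.483°N, 25.961°E: 134.0 km
C 40.444°N, 25.591°E: 106.6 km
A 41.170°N, 26.267°E: 83.2 km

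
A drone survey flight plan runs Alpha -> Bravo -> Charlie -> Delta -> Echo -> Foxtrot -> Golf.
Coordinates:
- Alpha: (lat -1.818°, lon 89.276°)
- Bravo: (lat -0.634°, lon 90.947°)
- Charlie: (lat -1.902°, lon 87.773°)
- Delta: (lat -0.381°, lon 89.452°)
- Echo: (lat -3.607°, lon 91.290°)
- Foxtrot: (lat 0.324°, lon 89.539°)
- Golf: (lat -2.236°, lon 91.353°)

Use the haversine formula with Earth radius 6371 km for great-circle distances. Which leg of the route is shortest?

Leg distances:
Alpha→Bravo: 227.7 km
Bravo→Charlie: 380.0 km
Charlie→Delta: 251.9 km
Delta→Echo: 412.8 km
Echo→Foxtrot: 478.5 km
Foxtrot→Golf: 348.9 km
The shortest leg is Alpha–Bravo at 227.7 km.

Alpha–Bravo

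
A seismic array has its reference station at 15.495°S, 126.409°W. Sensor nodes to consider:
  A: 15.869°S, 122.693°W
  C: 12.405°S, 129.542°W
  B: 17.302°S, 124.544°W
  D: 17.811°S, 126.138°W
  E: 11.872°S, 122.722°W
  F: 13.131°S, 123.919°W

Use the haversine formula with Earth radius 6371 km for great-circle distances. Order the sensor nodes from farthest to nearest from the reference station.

E, C, A, F, B, D

Distance from the reference station at 15.495°S, 126.409°W to each:
E 11.872°S, 122.722°W: 566.5 km
C 12.405°S, 129.542°W: 482.0 km
A 15.869°S, 122.693°W: 400.0 km
F 13.131°S, 123.919°W: 375.6 km
B 17.302°S, 124.544°W: 282.7 km
D 17.811°S, 126.138°W: 259.1 km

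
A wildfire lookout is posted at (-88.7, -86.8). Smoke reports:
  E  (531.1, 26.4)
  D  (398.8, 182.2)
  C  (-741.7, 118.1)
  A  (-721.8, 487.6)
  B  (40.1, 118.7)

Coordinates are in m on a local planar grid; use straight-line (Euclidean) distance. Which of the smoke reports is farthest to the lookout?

Distances from the lookout ((-88.7, -86.8)):
A: 854.8 m
C: 684.4 m
E: 630.1 m
D: 556.8 m
B: 242.5 m
The farthest is A at 854.8 m.

A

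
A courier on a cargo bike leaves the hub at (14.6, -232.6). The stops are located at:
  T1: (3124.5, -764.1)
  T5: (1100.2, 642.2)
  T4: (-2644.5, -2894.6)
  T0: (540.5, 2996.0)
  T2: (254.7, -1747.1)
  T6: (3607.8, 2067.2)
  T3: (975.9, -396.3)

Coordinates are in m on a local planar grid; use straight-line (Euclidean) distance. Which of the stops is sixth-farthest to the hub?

Distance to each, sorted:
T6: 4266.2 m
T4: 3762.6 m
T0: 3271.2 m
T1: 3155.0 m
T2: 1533.4 m
T5: 1394.2 m
T3: 975.1 m
The sixth-farthest is T5 at 1394.2 m.

T5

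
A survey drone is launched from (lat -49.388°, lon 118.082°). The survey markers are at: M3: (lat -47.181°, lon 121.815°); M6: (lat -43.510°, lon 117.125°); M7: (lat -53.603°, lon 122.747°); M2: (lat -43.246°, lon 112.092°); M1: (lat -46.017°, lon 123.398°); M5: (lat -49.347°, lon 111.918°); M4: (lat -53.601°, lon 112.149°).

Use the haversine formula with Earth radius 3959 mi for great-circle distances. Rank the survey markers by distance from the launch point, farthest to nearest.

M2, M6, M4, M7, M1, M5, M3

Computing each great-circle distance from (lat -49.388°, lon 118.082°):
M2 (lat -43.246°, lon 112.092°): 511.3 mi
M6 (lat -43.510°, lon 117.125°): 408.7 mi
M4 (lat -53.601°, lon 112.149°): 386.9 mi
M7 (lat -53.603°, lon 122.747°): 353.5 mi
M1 (lat -46.017°, lon 123.398°): 339.5 mi
M5 (lat -49.347°, lon 111.918°): 277.3 mi
M3 (lat -47.181°, lon 121.815°): 229.6 mi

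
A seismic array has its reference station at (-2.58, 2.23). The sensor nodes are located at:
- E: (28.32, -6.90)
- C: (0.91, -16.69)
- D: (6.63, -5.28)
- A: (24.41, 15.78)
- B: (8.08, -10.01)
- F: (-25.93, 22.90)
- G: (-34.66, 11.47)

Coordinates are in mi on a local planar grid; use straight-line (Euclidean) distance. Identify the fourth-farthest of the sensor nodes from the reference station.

Distances from the reference station ((-2.58, 2.23)):
G: 33.4 mi
E: 32.2 mi
F: 31.2 mi
A: 30.2 mi
C: 19.2 mi
B: 16.2 mi
D: 11.9 mi
The fourth-farthest is A at 30.2 mi.

A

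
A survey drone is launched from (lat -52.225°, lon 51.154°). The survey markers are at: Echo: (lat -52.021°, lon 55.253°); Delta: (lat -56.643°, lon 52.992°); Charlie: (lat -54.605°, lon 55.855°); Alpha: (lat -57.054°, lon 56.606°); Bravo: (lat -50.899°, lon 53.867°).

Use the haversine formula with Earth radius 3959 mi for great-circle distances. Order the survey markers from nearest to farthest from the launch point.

Distance from the launch point at (lat -52.225°, lon 51.154°) to each:
Bravo (lat -50.899°, lon 53.867°): 148.2 mi
Echo (lat -52.021°, lon 55.253°): 174.4 mi
Charlie (lat -54.605°, lon 55.855°): 253.9 mi
Delta (lat -56.643°, lon 52.992°): 314.1 mi
Alpha (lat -57.054°, lon 56.606°): 398.3 mi

Bravo, Echo, Charlie, Delta, Alpha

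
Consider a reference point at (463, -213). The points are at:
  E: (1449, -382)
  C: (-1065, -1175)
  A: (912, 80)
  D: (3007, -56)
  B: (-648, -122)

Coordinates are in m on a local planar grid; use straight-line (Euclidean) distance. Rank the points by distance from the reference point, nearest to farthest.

Distances from the reference point:
A (912, 80): 536.1 m
E (1449, -382): 1000.4 m
B (-648, -122): 1114.7 m
C (-1065, -1175): 1805.6 m
D (3007, -56): 2548.8 m

A, E, B, C, D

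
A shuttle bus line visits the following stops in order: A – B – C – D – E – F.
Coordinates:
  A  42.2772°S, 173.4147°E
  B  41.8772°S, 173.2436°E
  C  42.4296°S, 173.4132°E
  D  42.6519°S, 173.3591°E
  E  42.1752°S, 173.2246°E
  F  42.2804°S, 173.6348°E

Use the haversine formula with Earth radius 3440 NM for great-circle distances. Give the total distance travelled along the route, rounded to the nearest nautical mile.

Leg distances:
A→B: 25.2 NM  (cumulative 25.2 NM)
B→C: 34.0 NM  (cumulative 59.2 NM)
C→D: 13.6 NM  (cumulative 72.8 NM)
D→E: 29.2 NM  (cumulative 102.0 NM)
E→F: 19.3 NM  (cumulative 121.3 NM)
Total route length ≈ 121 NM.

121 NM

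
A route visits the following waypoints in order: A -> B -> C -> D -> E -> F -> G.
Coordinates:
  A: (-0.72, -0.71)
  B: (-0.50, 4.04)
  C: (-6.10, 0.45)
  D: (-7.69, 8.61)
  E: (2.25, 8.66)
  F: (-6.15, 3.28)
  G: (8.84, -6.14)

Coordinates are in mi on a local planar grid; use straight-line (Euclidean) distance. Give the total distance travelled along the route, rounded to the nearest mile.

57 mi

Leg distances:
A→B: 4.8 mi  (cumulative 4.8 mi)
B→C: 6.7 mi  (cumulative 11.4 mi)
C→D: 8.3 mi  (cumulative 19.7 mi)
D→E: 9.9 mi  (cumulative 29.7 mi)
E→F: 10.0 mi  (cumulative 39.6 mi)
F→G: 17.7 mi  (cumulative 57.3 mi)
Total route length ≈ 57 mi.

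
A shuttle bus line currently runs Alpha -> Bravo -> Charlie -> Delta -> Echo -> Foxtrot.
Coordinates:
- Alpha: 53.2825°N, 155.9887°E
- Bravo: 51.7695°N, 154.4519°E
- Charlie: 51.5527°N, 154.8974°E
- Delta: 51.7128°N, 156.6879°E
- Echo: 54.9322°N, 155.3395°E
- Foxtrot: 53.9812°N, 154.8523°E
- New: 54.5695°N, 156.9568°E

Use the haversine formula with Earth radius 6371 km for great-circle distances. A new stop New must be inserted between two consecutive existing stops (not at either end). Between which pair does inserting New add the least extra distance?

between Delta and Echo

Added distance for inserting New between each consecutive pair:
Alpha–Bravo: 312.0 km
Bravo–Charlie: 676.7 km
Charlie–Delta: 555.8 km
Delta–Echo: 60.5 km
Echo–Foxtrot: 152.5 km
Smallest added distance is 60.5 km, inserting between Delta and Echo.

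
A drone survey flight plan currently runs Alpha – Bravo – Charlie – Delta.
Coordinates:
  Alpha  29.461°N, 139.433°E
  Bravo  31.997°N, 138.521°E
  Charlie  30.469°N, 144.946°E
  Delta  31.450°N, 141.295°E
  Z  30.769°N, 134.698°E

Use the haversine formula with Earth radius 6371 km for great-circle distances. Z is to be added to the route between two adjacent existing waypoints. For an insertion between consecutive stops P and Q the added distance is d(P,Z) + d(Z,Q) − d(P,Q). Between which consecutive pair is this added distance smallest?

Added distance for inserting Z between each consecutive pair:
Alpha–Bravo: 570.6 km
Bravo–Charlie: 734.6 km
Charlie–Delta: 1248.6 km
Smallest added distance is 570.6 km, inserting between Alpha and Bravo.

between Alpha and Bravo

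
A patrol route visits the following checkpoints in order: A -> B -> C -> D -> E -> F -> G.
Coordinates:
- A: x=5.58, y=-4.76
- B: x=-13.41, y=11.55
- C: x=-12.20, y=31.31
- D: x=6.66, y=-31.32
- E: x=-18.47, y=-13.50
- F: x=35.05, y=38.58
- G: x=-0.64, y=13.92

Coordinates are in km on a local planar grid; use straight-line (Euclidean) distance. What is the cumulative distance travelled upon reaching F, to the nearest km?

Leg distances:
A→B: 25.0 km  (cumulative 25.0 km)
B→C: 19.8 km  (cumulative 44.8 km)
C→D: 65.4 km  (cumulative 110.2 km)
D→E: 30.8 km  (cumulative 141.0 km)
E→F: 74.7 km  (cumulative 215.7 km)
Cumulative distance at F ≈ 216 km.

216 km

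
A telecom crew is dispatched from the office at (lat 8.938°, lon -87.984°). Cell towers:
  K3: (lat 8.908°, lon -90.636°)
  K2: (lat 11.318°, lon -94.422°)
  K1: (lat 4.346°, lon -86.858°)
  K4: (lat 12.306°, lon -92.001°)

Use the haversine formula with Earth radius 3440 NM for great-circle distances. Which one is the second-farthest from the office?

Distances from the office ((lat 8.938°, lon -87.984°)):
K2: 406.4 NM
K4: 311.5 NM
K1: 283.8 NM
K3: 157.3 NM
The second-farthest is K4 at 311.5 NM.

K4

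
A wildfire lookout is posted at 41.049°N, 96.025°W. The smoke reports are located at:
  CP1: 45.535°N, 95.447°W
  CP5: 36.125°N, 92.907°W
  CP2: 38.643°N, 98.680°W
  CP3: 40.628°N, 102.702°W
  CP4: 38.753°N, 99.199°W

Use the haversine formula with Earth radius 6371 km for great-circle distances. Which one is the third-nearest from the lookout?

CP1

Distances from the lookout (41.049°N, 96.025°W):
CP2: 350.6 km
CP4: 372.1 km
CP1: 501.0 km
CP3: 563.5 km
CP5: 610.8 km
The third-nearest is CP1 at 501.0 km.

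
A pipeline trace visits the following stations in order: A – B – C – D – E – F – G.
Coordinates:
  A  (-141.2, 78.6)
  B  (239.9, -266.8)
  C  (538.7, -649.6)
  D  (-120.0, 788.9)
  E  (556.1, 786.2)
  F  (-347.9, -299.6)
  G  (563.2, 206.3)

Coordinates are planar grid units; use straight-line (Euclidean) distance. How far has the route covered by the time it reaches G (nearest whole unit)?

Leg distances:
A→B: 514.3  (cumulative 514.3)
B→C: 485.6  (cumulative 999.9)
C→D: 1582.1  (cumulative 2582.1)
D→E: 676.1  (cumulative 3258.2)
E→F: 1412.9  (cumulative 4671.1)
F→G: 1042.1  (cumulative 5713.2)
Cumulative distance at G ≈ 5713.

5713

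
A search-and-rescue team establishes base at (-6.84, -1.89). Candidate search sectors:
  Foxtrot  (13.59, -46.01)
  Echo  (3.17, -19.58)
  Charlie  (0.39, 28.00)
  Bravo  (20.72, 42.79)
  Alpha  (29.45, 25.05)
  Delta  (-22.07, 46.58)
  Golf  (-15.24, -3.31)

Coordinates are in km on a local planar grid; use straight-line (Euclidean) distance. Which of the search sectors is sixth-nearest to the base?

Distance to each, sorted:
Golf: 8.5 km
Echo: 20.3 km
Charlie: 30.8 km
Alpha: 45.2 km
Foxtrot: 48.6 km
Delta: 50.8 km
Bravo: 52.5 km
The sixth-nearest is Delta at 50.8 km.

Delta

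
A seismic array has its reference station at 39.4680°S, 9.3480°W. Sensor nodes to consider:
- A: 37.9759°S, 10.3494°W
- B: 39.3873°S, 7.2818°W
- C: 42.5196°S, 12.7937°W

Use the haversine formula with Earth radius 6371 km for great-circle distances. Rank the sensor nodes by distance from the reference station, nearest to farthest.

B, A, C

Distances from the reference station:
B 39.3873°S, 7.2818°W: 177.7 km
A 37.9759°S, 10.3494°W: 187.3 km
C 42.5196°S, 12.7937°W: 445.8 km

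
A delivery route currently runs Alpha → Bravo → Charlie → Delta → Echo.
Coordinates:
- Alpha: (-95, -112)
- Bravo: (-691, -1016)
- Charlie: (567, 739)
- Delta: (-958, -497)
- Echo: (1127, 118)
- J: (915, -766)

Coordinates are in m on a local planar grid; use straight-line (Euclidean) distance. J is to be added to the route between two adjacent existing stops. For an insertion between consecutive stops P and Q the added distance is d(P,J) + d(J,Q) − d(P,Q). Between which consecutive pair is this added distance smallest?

between Delta and Echo

Added distance for inserting J between each consecutive pair:
Alpha–Bravo: 1745.8 m
Bravo–Charlie: 1010.7 m
Charlie–Delta: 1473.9 m
Delta–Echo: 627.5 m
Smallest added distance is 627.5 m, inserting between Delta and Echo.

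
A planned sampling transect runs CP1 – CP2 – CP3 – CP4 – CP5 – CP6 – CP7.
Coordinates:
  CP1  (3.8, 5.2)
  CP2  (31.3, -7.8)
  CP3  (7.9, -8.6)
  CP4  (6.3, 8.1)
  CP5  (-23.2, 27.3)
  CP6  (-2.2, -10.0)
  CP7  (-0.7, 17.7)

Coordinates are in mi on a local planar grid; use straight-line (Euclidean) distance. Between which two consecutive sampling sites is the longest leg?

Leg distances:
CP1→CP2: 30.4 mi
CP2→CP3: 23.4 mi
CP3→CP4: 16.8 mi
CP4→CP5: 35.2 mi
CP5→CP6: 42.8 mi
CP6→CP7: 27.7 mi
The longest leg is CP5–CP6 at 42.8 mi.

CP5–CP6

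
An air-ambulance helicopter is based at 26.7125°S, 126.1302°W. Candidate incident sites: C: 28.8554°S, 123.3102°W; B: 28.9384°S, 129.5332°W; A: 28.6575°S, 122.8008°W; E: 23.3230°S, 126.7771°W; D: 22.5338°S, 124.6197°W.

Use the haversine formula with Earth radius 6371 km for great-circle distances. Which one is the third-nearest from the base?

Distances from the base (26.7125°S, 126.1302°W):
C: 365.7 km
E: 382.5 km
A: 392.7 km
B: 416.2 km
D: 489.1 km
The third-nearest is A at 392.7 km.

A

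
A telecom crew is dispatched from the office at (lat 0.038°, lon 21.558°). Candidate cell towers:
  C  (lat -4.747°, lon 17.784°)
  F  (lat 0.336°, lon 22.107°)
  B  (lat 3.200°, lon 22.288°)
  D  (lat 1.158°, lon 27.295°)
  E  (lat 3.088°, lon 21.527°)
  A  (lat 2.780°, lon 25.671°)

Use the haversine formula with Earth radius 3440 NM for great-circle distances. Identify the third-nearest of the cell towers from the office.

B

Distances from the office ((lat 0.038°, lon 21.558°)):
F: 37.5 NM
E: 183.1 NM
B: 194.8 NM
A: 296.7 NM
D: 350.9 NM
C: 365.7 NM
The third-nearest is B at 194.8 NM.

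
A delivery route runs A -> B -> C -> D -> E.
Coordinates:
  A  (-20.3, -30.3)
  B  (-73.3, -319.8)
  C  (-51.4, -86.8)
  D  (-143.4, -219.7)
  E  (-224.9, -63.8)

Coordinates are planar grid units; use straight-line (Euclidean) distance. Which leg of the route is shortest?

C–D

Leg distances:
A→B: 294.3
B→C: 234.0
C→D: 161.6
D→E: 175.9
The shortest leg is C–D at 161.6.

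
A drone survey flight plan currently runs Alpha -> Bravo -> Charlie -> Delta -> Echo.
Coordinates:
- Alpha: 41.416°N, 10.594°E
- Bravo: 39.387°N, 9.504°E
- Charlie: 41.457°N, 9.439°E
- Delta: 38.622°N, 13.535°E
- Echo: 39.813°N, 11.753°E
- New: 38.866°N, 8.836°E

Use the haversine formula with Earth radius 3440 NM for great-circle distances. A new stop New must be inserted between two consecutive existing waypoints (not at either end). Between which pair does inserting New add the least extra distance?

between Bravo and Charlie

Added distance for inserting New between each consecutive pair:
Alpha–Bravo: 85.6 NM
Bravo–Charlie: 77.8 NM
Charlie–Delta: 124.8 NM
Delta–Echo: 257.9 NM
Smallest added distance is 77.8 NM, inserting between Bravo and Charlie.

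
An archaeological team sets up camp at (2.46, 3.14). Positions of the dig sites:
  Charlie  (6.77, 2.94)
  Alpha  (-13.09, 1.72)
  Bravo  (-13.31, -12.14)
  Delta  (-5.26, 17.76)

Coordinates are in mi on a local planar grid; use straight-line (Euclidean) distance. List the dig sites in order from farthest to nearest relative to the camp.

Bravo, Delta, Alpha, Charlie

Distances from the camp:
Bravo (-13.31, -12.14): 22.0 mi
Delta (-5.26, 17.76): 16.5 mi
Alpha (-13.09, 1.72): 15.6 mi
Charlie (6.77, 2.94): 4.3 mi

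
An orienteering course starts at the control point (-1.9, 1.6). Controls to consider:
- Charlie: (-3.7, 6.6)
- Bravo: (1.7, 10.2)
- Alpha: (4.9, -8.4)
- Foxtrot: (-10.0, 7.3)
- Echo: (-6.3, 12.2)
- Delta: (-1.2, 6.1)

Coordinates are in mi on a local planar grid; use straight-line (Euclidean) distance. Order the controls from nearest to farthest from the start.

Distances from the start:
Delta (-1.2, 6.1): 4.6 mi
Charlie (-3.7, 6.6): 5.3 mi
Bravo (1.7, 10.2): 9.3 mi
Foxtrot (-10.0, 7.3): 9.9 mi
Echo (-6.3, 12.2): 11.5 mi
Alpha (4.9, -8.4): 12.1 mi

Delta, Charlie, Bravo, Foxtrot, Echo, Alpha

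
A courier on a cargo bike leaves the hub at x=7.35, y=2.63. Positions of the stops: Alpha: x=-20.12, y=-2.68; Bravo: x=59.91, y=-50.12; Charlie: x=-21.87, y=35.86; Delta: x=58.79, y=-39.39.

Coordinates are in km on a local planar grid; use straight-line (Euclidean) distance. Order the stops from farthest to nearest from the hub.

Distances from the hub:
Bravo x=59.91, y=-50.12: 74.5 km
Delta x=58.79, y=-39.39: 66.4 km
Charlie x=-21.87, y=35.86: 44.2 km
Alpha x=-20.12, y=-2.68: 28.0 km

Bravo, Delta, Charlie, Alpha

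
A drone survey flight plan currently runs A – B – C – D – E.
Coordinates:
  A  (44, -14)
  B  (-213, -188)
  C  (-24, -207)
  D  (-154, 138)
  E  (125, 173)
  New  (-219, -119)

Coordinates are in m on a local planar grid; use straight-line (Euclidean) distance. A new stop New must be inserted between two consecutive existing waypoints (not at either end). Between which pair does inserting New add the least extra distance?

between A and B

Added distance for inserting New between each consecutive pair:
A–B: 42.1 m
B–C: 93.2 m
C–D: 110.3 m
D–E: 435.1 m
Smallest added distance is 42.1 m, inserting between A and B.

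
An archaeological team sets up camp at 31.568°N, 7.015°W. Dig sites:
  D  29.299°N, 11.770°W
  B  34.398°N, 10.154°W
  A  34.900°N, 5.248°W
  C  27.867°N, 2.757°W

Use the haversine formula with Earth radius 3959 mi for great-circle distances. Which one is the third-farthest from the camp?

Distance to each, sorted:
C: 361.4 mi
D: 323.7 mi
B: 267.1 mi
A: 251.9 mi
The third-farthest is B at 267.1 mi.

B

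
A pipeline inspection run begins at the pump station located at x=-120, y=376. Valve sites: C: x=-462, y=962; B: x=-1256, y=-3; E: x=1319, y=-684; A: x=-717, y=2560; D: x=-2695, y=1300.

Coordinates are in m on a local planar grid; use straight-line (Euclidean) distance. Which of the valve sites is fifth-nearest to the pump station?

Distances from the pump station (x=-120, y=376):
C: 678.5 m
B: 1197.6 m
E: 1787.3 m
A: 2264.1 m
D: 2735.8 m
The fifth-nearest is D at 2735.8 m.

D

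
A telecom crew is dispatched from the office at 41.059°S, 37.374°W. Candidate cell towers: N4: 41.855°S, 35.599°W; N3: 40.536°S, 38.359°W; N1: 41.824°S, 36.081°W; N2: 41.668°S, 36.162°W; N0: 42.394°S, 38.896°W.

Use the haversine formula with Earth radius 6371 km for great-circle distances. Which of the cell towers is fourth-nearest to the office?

N4

Distances from the office (41.059°S, 37.374°W):
N3: 101.3 km
N2: 121.7 km
N1: 137.3 km
N4: 172.4 km
N0: 194.9 km
The fourth-nearest is N4 at 172.4 km.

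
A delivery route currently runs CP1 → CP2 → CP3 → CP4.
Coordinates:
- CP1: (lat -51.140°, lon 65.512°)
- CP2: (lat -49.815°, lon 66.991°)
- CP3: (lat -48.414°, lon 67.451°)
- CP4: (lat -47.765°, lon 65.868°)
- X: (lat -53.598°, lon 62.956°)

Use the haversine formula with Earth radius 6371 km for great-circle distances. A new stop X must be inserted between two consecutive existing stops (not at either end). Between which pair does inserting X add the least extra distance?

Added distance for inserting X between each consecutive pair:
CP1–CP2: 647.0 km
CP2–CP3: 1001.1 km
CP3–CP4: 1198.5 km
Smallest added distance is 647.0 km, inserting between CP1 and CP2.

between CP1 and CP2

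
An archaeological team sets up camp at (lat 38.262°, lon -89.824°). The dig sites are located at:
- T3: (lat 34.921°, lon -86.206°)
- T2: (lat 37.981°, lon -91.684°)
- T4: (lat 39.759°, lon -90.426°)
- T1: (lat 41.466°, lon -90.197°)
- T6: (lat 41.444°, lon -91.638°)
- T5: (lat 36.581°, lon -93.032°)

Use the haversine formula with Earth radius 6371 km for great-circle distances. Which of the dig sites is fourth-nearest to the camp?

T1

Distance to each, sorted:
T2: 165.7 km
T4: 174.4 km
T5: 339.4 km
T1: 357.7 km
T6: 386.2 km
T3: 492.2 km
The fourth-nearest is T1 at 357.7 km.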